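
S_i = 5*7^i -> [5, 35, 245, 1715, 12005]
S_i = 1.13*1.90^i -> [1.13, 2.15, 4.08, 7.75, 14.73]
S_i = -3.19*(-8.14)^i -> [-3.19, 25.97, -211.37, 1720.54, -14005.17]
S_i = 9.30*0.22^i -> [9.3, 2.05, 0.45, 0.1, 0.02]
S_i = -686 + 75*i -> [-686, -611, -536, -461, -386]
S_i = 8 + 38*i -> [8, 46, 84, 122, 160]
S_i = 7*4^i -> [7, 28, 112, 448, 1792]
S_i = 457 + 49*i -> [457, 506, 555, 604, 653]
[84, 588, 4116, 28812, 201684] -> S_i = 84*7^i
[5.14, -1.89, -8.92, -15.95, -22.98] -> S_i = 5.14 + -7.03*i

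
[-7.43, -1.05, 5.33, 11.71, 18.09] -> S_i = -7.43 + 6.38*i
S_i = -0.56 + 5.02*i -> [-0.56, 4.46, 9.48, 14.5, 19.52]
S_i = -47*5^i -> [-47, -235, -1175, -5875, -29375]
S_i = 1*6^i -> [1, 6, 36, 216, 1296]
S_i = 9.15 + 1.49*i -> [9.15, 10.64, 12.13, 13.62, 15.11]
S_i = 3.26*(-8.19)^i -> [3.26, -26.7, 218.67, -1790.89, 14667.4]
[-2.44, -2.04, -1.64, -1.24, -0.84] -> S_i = -2.44 + 0.40*i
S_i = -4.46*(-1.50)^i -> [-4.46, 6.69, -10.04, 15.05, -22.58]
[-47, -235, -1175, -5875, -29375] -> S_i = -47*5^i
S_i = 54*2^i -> [54, 108, 216, 432, 864]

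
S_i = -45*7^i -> [-45, -315, -2205, -15435, -108045]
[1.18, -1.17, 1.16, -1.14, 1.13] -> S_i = 1.18*(-0.99)^i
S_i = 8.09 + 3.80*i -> [8.09, 11.89, 15.69, 19.49, 23.29]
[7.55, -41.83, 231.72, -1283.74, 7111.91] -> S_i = 7.55*(-5.54)^i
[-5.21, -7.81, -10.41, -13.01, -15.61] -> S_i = -5.21 + -2.60*i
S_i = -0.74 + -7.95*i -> [-0.74, -8.69, -16.64, -24.59, -32.54]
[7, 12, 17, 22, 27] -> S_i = 7 + 5*i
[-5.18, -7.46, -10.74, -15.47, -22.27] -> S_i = -5.18*1.44^i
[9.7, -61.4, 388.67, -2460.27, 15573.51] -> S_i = 9.70*(-6.33)^i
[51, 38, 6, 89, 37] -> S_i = Random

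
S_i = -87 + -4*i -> [-87, -91, -95, -99, -103]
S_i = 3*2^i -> [3, 6, 12, 24, 48]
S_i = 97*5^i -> [97, 485, 2425, 12125, 60625]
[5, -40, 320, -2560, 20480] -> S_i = 5*-8^i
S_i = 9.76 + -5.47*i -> [9.76, 4.29, -1.18, -6.65, -12.12]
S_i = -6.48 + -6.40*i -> [-6.48, -12.88, -19.28, -25.68, -32.08]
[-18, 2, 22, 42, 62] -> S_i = -18 + 20*i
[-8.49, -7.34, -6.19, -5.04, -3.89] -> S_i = -8.49 + 1.15*i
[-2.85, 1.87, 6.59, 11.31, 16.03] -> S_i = -2.85 + 4.72*i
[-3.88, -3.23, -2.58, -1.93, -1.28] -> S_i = -3.88 + 0.65*i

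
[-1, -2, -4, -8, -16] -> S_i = -1*2^i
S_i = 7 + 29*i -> [7, 36, 65, 94, 123]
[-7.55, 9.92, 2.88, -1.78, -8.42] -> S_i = Random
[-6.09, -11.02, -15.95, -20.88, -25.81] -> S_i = -6.09 + -4.93*i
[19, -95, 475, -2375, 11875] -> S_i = 19*-5^i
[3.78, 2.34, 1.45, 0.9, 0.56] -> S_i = 3.78*0.62^i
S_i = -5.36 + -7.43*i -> [-5.36, -12.79, -20.22, -27.65, -35.08]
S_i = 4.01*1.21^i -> [4.01, 4.85, 5.87, 7.1, 8.6]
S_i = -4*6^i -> [-4, -24, -144, -864, -5184]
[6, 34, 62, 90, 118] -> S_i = 6 + 28*i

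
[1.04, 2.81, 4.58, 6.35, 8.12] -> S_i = 1.04 + 1.77*i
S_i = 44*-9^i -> [44, -396, 3564, -32076, 288684]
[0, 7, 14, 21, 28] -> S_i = 0 + 7*i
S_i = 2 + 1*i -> [2, 3, 4, 5, 6]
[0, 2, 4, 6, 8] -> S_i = 0 + 2*i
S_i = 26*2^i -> [26, 52, 104, 208, 416]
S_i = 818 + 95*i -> [818, 913, 1008, 1103, 1198]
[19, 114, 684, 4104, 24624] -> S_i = 19*6^i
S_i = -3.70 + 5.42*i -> [-3.7, 1.72, 7.14, 12.56, 17.98]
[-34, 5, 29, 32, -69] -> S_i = Random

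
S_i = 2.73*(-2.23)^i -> [2.73, -6.09, 13.58, -30.27, 67.51]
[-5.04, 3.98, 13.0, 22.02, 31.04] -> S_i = -5.04 + 9.02*i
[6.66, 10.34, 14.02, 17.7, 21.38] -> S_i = 6.66 + 3.68*i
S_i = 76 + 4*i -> [76, 80, 84, 88, 92]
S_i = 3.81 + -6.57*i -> [3.81, -2.76, -9.33, -15.9, -22.47]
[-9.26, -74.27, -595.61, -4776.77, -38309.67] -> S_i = -9.26*8.02^i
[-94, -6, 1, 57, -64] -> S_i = Random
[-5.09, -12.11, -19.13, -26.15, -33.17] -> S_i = -5.09 + -7.02*i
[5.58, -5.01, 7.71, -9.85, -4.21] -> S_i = Random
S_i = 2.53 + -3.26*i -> [2.53, -0.73, -3.99, -7.25, -10.51]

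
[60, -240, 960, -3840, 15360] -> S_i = 60*-4^i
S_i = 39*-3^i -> [39, -117, 351, -1053, 3159]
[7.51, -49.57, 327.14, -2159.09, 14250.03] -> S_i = 7.51*(-6.60)^i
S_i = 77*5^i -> [77, 385, 1925, 9625, 48125]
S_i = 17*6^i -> [17, 102, 612, 3672, 22032]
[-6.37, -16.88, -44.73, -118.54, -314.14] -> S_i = -6.37*2.65^i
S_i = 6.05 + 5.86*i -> [6.05, 11.91, 17.77, 23.63, 29.49]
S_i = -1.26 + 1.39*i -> [-1.26, 0.13, 1.52, 2.91, 4.3]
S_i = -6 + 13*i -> [-6, 7, 20, 33, 46]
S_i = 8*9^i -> [8, 72, 648, 5832, 52488]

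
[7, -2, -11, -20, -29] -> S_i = 7 + -9*i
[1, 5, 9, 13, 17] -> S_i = 1 + 4*i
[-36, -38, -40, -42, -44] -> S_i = -36 + -2*i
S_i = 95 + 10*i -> [95, 105, 115, 125, 135]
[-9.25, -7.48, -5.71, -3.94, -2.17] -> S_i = -9.25 + 1.77*i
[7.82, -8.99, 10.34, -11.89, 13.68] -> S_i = 7.82*(-1.15)^i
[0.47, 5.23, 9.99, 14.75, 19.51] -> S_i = 0.47 + 4.76*i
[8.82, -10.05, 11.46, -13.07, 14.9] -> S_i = 8.82*(-1.14)^i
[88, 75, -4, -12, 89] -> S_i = Random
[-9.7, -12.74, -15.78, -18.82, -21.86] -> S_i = -9.70 + -3.04*i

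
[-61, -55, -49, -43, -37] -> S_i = -61 + 6*i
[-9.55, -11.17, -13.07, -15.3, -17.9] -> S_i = -9.55*1.17^i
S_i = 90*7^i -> [90, 630, 4410, 30870, 216090]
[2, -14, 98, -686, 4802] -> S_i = 2*-7^i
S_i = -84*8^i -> [-84, -672, -5376, -43008, -344064]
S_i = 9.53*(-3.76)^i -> [9.53, -35.83, 134.73, -506.59, 1904.78]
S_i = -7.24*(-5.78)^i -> [-7.24, 41.85, -241.88, 1398.05, -8080.72]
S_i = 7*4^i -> [7, 28, 112, 448, 1792]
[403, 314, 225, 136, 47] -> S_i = 403 + -89*i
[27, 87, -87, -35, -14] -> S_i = Random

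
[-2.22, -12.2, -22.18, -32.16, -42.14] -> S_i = -2.22 + -9.98*i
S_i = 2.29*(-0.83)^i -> [2.29, -1.9, 1.58, -1.31, 1.09]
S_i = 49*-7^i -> [49, -343, 2401, -16807, 117649]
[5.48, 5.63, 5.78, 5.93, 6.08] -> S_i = 5.48 + 0.15*i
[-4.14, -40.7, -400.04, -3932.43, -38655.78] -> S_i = -4.14*9.83^i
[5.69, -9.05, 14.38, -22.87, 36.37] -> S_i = 5.69*(-1.59)^i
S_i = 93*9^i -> [93, 837, 7533, 67797, 610173]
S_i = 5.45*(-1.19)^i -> [5.45, -6.49, 7.72, -9.18, 10.93]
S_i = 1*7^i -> [1, 7, 49, 343, 2401]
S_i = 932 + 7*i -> [932, 939, 946, 953, 960]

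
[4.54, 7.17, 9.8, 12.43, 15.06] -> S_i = 4.54 + 2.63*i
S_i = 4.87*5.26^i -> [4.87, 25.62, 134.74, 708.74, 3727.97]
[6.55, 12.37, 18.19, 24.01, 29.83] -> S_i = 6.55 + 5.82*i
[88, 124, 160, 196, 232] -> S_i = 88 + 36*i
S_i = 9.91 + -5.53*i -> [9.91, 4.38, -1.15, -6.68, -12.21]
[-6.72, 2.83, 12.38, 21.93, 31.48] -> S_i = -6.72 + 9.55*i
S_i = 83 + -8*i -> [83, 75, 67, 59, 51]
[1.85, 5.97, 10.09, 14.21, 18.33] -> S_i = 1.85 + 4.12*i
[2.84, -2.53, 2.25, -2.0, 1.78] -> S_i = 2.84*(-0.89)^i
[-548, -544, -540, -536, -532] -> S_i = -548 + 4*i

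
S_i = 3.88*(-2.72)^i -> [3.88, -10.55, 28.71, -78.08, 212.38]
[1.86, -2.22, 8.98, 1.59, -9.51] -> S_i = Random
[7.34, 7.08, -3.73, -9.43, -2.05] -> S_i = Random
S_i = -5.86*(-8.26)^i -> [-5.86, 48.4, -399.81, 3302.46, -27278.33]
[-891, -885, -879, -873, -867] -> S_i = -891 + 6*i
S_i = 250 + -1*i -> [250, 249, 248, 247, 246]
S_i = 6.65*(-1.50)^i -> [6.65, -9.98, 14.96, -22.44, 33.67]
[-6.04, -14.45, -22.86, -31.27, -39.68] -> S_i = -6.04 + -8.41*i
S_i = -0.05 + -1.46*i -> [-0.05, -1.51, -2.97, -4.43, -5.89]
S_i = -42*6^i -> [-42, -252, -1512, -9072, -54432]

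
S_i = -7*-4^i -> [-7, 28, -112, 448, -1792]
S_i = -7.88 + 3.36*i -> [-7.88, -4.52, -1.16, 2.2, 5.56]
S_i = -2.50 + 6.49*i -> [-2.5, 3.99, 10.48, 16.97, 23.46]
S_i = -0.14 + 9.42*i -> [-0.14, 9.28, 18.7, 28.12, 37.54]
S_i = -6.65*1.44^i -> [-6.65, -9.58, -13.79, -19.86, -28.59]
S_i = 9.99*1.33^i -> [9.99, 13.29, 17.67, 23.5, 31.26]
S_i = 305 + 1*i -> [305, 306, 307, 308, 309]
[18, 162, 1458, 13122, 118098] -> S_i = 18*9^i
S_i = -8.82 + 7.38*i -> [-8.82, -1.44, 5.94, 13.32, 20.7]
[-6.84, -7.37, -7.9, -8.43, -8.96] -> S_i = -6.84 + -0.53*i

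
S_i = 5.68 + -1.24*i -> [5.68, 4.44, 3.2, 1.96, 0.72]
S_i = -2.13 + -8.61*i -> [-2.13, -10.74, -19.35, -27.96, -36.57]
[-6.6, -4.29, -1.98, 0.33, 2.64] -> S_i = -6.60 + 2.31*i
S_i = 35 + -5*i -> [35, 30, 25, 20, 15]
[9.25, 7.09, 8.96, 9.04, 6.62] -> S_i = Random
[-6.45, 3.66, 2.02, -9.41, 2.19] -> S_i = Random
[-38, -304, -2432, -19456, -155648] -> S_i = -38*8^i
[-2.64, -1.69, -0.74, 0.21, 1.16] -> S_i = -2.64 + 0.95*i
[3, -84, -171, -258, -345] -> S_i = 3 + -87*i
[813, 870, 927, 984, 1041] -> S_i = 813 + 57*i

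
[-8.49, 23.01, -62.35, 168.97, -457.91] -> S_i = -8.49*(-2.71)^i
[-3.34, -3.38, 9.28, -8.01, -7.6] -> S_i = Random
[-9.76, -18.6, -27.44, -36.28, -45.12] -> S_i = -9.76 + -8.84*i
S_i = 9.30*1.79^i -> [9.3, 16.65, 29.8, 53.34, 95.48]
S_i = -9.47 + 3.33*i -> [-9.47, -6.14, -2.81, 0.52, 3.85]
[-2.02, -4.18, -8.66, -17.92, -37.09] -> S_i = -2.02*2.07^i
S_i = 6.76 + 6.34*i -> [6.76, 13.1, 19.44, 25.78, 32.12]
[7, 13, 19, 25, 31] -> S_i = 7 + 6*i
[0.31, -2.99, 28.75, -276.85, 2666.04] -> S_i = 0.31*(-9.63)^i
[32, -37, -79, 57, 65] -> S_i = Random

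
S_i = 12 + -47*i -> [12, -35, -82, -129, -176]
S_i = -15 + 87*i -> [-15, 72, 159, 246, 333]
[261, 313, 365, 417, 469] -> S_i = 261 + 52*i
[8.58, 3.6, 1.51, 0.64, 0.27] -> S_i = 8.58*0.42^i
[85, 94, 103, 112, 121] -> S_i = 85 + 9*i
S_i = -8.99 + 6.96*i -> [-8.99, -2.03, 4.93, 11.89, 18.85]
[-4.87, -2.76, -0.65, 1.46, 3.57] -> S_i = -4.87 + 2.11*i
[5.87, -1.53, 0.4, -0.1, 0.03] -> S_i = 5.87*(-0.26)^i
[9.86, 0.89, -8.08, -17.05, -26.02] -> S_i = 9.86 + -8.97*i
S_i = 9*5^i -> [9, 45, 225, 1125, 5625]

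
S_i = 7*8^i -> [7, 56, 448, 3584, 28672]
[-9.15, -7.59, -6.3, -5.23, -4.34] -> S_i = -9.15*0.83^i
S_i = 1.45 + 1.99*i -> [1.45, 3.44, 5.43, 7.42, 9.41]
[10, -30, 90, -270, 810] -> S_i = 10*-3^i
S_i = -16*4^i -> [-16, -64, -256, -1024, -4096]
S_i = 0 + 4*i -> [0, 4, 8, 12, 16]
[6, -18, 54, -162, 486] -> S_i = 6*-3^i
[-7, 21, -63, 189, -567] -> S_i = -7*-3^i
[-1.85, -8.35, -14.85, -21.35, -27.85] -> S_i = -1.85 + -6.50*i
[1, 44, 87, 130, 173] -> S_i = 1 + 43*i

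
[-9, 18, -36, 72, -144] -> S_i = -9*-2^i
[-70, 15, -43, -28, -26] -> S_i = Random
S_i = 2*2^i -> [2, 4, 8, 16, 32]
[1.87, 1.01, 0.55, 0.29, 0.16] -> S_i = 1.87*0.54^i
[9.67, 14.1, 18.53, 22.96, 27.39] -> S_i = 9.67 + 4.43*i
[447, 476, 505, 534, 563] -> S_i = 447 + 29*i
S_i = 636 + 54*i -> [636, 690, 744, 798, 852]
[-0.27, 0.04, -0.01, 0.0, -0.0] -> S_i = -0.27*(-0.15)^i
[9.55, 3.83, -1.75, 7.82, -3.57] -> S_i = Random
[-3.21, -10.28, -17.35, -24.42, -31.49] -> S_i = -3.21 + -7.07*i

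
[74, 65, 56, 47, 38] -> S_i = 74 + -9*i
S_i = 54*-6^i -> [54, -324, 1944, -11664, 69984]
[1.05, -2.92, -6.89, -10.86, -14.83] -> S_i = 1.05 + -3.97*i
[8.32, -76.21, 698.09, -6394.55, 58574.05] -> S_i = 8.32*(-9.16)^i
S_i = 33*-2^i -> [33, -66, 132, -264, 528]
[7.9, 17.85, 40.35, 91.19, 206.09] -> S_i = 7.90*2.26^i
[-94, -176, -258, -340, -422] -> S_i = -94 + -82*i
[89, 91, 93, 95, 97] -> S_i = 89 + 2*i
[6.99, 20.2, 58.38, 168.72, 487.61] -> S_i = 6.99*2.89^i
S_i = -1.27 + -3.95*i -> [-1.27, -5.22, -9.17, -13.12, -17.07]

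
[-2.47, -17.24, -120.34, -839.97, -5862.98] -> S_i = -2.47*6.98^i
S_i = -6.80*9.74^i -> [-6.8, -66.23, -645.1, -6283.27, -61199.06]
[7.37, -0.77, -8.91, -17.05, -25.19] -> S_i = 7.37 + -8.14*i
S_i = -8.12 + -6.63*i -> [-8.12, -14.75, -21.38, -28.01, -34.64]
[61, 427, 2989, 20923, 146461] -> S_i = 61*7^i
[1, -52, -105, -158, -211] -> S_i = 1 + -53*i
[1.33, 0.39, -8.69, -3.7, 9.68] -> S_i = Random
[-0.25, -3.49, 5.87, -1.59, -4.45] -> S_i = Random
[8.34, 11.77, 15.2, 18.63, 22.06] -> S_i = 8.34 + 3.43*i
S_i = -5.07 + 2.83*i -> [-5.07, -2.24, 0.59, 3.42, 6.25]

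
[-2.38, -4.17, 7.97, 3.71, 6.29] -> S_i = Random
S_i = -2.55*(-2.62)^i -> [-2.55, 6.68, -17.5, 45.86, -120.16]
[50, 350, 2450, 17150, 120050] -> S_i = 50*7^i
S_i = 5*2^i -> [5, 10, 20, 40, 80]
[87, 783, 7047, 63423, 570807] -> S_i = 87*9^i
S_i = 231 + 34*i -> [231, 265, 299, 333, 367]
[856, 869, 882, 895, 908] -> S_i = 856 + 13*i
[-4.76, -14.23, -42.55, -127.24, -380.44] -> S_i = -4.76*2.99^i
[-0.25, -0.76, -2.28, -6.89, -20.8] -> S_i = -0.25*3.02^i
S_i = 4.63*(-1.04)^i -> [4.63, -4.82, 5.01, -5.21, 5.42]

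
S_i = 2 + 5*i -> [2, 7, 12, 17, 22]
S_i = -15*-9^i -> [-15, 135, -1215, 10935, -98415]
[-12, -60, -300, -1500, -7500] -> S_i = -12*5^i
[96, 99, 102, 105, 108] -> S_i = 96 + 3*i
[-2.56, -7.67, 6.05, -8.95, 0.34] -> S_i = Random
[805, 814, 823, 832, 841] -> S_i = 805 + 9*i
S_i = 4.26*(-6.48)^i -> [4.26, -27.6, 178.88, -1159.14, 7511.21]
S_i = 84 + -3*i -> [84, 81, 78, 75, 72]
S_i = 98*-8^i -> [98, -784, 6272, -50176, 401408]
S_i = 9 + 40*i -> [9, 49, 89, 129, 169]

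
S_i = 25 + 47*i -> [25, 72, 119, 166, 213]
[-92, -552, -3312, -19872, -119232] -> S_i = -92*6^i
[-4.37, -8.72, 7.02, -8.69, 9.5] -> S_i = Random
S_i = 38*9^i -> [38, 342, 3078, 27702, 249318]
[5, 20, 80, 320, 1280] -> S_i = 5*4^i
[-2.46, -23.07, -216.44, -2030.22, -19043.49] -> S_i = -2.46*9.38^i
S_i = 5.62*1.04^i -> [5.62, 5.84, 6.08, 6.32, 6.57]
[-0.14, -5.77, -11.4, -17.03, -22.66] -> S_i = -0.14 + -5.63*i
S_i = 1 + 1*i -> [1, 2, 3, 4, 5]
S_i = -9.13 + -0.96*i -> [-9.13, -10.09, -11.05, -12.01, -12.97]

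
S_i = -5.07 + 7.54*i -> [-5.07, 2.47, 10.01, 17.55, 25.09]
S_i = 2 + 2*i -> [2, 4, 6, 8, 10]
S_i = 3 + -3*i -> [3, 0, -3, -6, -9]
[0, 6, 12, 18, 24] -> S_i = 0 + 6*i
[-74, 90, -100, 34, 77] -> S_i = Random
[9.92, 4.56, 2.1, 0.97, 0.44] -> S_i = 9.92*0.46^i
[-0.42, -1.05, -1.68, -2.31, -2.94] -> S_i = -0.42 + -0.63*i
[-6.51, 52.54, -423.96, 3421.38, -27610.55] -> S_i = -6.51*(-8.07)^i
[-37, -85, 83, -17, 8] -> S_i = Random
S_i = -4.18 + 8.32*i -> [-4.18, 4.14, 12.46, 20.78, 29.1]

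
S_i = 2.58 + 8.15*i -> [2.58, 10.73, 18.88, 27.03, 35.18]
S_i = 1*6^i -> [1, 6, 36, 216, 1296]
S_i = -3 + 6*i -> [-3, 3, 9, 15, 21]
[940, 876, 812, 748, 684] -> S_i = 940 + -64*i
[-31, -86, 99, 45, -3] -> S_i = Random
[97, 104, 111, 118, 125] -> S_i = 97 + 7*i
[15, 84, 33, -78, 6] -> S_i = Random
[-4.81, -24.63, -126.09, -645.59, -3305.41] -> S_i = -4.81*5.12^i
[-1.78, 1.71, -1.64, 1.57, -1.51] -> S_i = -1.78*(-0.96)^i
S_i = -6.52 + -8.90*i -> [-6.52, -15.42, -24.32, -33.22, -42.12]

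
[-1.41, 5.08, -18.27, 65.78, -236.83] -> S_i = -1.41*(-3.60)^i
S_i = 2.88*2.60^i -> [2.88, 7.49, 19.47, 50.62, 131.61]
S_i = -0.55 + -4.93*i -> [-0.55, -5.48, -10.41, -15.34, -20.27]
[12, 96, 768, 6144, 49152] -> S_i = 12*8^i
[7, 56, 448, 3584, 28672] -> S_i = 7*8^i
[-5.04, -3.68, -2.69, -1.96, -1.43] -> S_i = -5.04*0.73^i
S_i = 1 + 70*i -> [1, 71, 141, 211, 281]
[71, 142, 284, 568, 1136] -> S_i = 71*2^i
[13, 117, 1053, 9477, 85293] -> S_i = 13*9^i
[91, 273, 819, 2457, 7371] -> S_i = 91*3^i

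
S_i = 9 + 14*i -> [9, 23, 37, 51, 65]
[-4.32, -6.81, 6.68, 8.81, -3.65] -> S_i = Random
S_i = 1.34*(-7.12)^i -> [1.34, -9.54, 67.93, -483.67, 3443.7]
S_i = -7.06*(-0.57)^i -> [-7.06, 4.02, -2.29, 1.31, -0.75]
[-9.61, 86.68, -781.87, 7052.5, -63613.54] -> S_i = -9.61*(-9.02)^i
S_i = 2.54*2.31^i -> [2.54, 5.87, 13.55, 31.31, 72.32]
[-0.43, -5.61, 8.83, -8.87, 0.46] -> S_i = Random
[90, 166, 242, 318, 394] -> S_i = 90 + 76*i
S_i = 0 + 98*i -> [0, 98, 196, 294, 392]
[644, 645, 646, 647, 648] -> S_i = 644 + 1*i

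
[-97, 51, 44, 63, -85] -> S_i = Random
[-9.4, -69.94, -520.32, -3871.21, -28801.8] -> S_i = -9.40*7.44^i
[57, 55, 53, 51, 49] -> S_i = 57 + -2*i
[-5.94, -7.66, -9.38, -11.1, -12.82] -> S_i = -5.94 + -1.72*i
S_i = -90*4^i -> [-90, -360, -1440, -5760, -23040]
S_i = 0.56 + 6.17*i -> [0.56, 6.73, 12.9, 19.07, 25.24]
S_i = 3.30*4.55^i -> [3.3, 15.01, 68.32, 310.85, 1414.36]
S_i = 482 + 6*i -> [482, 488, 494, 500, 506]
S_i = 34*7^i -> [34, 238, 1666, 11662, 81634]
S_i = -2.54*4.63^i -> [-2.54, -11.76, -54.45, -252.1, -1167.23]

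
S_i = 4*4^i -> [4, 16, 64, 256, 1024]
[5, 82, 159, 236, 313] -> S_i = 5 + 77*i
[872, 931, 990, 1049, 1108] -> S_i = 872 + 59*i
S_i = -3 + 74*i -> [-3, 71, 145, 219, 293]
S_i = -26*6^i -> [-26, -156, -936, -5616, -33696]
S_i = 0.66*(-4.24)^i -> [0.66, -2.8, 11.87, -50.31, 213.31]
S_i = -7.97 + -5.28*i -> [-7.97, -13.25, -18.53, -23.81, -29.09]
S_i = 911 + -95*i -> [911, 816, 721, 626, 531]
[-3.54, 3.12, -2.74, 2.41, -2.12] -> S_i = -3.54*(-0.88)^i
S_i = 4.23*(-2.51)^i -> [4.23, -10.62, 26.65, -66.89, 167.89]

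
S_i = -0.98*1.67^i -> [-0.98, -1.64, -2.73, -4.56, -7.62]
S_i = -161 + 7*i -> [-161, -154, -147, -140, -133]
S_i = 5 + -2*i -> [5, 3, 1, -1, -3]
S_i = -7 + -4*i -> [-7, -11, -15, -19, -23]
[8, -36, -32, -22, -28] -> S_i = Random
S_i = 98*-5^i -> [98, -490, 2450, -12250, 61250]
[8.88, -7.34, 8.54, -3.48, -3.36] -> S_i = Random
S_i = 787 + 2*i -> [787, 789, 791, 793, 795]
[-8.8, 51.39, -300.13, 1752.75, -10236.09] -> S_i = -8.80*(-5.84)^i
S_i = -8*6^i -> [-8, -48, -288, -1728, -10368]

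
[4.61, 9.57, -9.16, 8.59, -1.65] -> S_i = Random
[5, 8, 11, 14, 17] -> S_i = 5 + 3*i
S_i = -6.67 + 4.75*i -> [-6.67, -1.92, 2.83, 7.58, 12.33]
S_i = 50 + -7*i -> [50, 43, 36, 29, 22]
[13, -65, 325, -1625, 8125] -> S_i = 13*-5^i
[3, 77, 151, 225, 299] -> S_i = 3 + 74*i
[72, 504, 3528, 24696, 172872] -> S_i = 72*7^i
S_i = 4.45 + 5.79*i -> [4.45, 10.24, 16.03, 21.82, 27.61]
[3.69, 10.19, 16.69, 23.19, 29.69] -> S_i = 3.69 + 6.50*i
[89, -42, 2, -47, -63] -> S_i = Random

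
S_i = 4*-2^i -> [4, -8, 16, -32, 64]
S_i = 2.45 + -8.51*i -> [2.45, -6.06, -14.57, -23.08, -31.59]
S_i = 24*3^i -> [24, 72, 216, 648, 1944]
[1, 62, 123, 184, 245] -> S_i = 1 + 61*i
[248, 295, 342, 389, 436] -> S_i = 248 + 47*i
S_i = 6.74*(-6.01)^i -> [6.74, -40.51, 243.45, -1463.13, 8793.42]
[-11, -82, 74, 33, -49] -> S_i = Random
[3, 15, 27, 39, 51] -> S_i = 3 + 12*i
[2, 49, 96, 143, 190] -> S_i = 2 + 47*i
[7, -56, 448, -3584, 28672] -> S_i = 7*-8^i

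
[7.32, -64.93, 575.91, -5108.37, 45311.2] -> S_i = 7.32*(-8.87)^i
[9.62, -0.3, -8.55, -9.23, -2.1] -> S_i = Random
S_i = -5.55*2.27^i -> [-5.55, -12.6, -28.6, -64.92, -147.37]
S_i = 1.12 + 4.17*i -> [1.12, 5.29, 9.46, 13.63, 17.8]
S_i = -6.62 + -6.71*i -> [-6.62, -13.33, -20.04, -26.75, -33.46]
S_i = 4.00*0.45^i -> [4.0, 1.8, 0.81, 0.36, 0.16]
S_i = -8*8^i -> [-8, -64, -512, -4096, -32768]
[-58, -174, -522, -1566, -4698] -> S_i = -58*3^i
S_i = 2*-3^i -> [2, -6, 18, -54, 162]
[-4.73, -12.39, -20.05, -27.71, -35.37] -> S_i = -4.73 + -7.66*i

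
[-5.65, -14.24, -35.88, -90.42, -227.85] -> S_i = -5.65*2.52^i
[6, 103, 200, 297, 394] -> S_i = 6 + 97*i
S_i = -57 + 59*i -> [-57, 2, 61, 120, 179]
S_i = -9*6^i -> [-9, -54, -324, -1944, -11664]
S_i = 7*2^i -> [7, 14, 28, 56, 112]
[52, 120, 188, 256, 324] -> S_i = 52 + 68*i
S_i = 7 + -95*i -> [7, -88, -183, -278, -373]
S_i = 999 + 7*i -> [999, 1006, 1013, 1020, 1027]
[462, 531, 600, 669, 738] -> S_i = 462 + 69*i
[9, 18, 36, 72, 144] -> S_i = 9*2^i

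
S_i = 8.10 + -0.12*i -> [8.1, 7.98, 7.86, 7.74, 7.62]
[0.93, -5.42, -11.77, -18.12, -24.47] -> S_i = 0.93 + -6.35*i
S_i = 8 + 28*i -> [8, 36, 64, 92, 120]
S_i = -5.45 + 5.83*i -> [-5.45, 0.38, 6.21, 12.04, 17.87]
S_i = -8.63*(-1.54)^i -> [-8.63, 13.29, -20.47, 31.52, -48.54]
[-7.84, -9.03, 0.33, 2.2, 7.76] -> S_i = Random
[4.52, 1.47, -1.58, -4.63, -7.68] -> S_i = 4.52 + -3.05*i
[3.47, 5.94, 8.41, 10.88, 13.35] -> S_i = 3.47 + 2.47*i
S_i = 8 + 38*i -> [8, 46, 84, 122, 160]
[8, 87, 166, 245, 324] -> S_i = 8 + 79*i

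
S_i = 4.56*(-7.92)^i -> [4.56, -36.12, 286.03, -2265.38, 17941.78]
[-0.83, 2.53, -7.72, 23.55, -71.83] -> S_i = -0.83*(-3.05)^i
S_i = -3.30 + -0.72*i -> [-3.3, -4.02, -4.74, -5.46, -6.18]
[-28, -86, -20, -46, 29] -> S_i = Random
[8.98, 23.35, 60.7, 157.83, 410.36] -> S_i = 8.98*2.60^i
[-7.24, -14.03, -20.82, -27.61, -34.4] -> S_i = -7.24 + -6.79*i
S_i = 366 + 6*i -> [366, 372, 378, 384, 390]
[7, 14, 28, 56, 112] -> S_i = 7*2^i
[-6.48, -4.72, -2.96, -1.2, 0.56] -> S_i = -6.48 + 1.76*i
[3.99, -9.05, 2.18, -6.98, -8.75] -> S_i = Random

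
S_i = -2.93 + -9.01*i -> [-2.93, -11.94, -20.95, -29.96, -38.97]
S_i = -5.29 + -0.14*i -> [-5.29, -5.43, -5.57, -5.71, -5.85]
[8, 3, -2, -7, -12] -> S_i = 8 + -5*i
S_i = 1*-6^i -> [1, -6, 36, -216, 1296]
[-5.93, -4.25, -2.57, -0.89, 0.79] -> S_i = -5.93 + 1.68*i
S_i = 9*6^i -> [9, 54, 324, 1944, 11664]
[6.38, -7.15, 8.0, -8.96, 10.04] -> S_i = 6.38*(-1.12)^i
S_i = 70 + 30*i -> [70, 100, 130, 160, 190]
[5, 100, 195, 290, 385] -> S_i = 5 + 95*i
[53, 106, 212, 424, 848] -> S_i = 53*2^i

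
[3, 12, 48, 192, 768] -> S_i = 3*4^i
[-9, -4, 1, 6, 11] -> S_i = -9 + 5*i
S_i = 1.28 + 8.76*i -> [1.28, 10.04, 18.8, 27.56, 36.32]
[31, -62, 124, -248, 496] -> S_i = 31*-2^i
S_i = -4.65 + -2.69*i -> [-4.65, -7.34, -10.03, -12.72, -15.41]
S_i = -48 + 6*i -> [-48, -42, -36, -30, -24]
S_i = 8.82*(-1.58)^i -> [8.82, -13.94, 22.02, -34.79, 54.97]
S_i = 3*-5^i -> [3, -15, 75, -375, 1875]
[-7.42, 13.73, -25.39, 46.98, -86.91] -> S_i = -7.42*(-1.85)^i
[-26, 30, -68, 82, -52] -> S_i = Random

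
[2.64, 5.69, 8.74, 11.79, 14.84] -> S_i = 2.64 + 3.05*i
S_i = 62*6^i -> [62, 372, 2232, 13392, 80352]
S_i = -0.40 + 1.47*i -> [-0.4, 1.07, 2.54, 4.01, 5.48]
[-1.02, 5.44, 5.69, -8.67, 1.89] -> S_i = Random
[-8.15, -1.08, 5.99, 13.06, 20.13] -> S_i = -8.15 + 7.07*i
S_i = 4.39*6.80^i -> [4.39, 29.85, 202.99, 1380.36, 9386.42]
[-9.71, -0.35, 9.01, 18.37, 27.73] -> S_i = -9.71 + 9.36*i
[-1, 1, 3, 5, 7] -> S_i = -1 + 2*i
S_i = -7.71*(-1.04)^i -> [-7.71, 8.02, -8.34, 8.67, -9.02]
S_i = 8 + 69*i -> [8, 77, 146, 215, 284]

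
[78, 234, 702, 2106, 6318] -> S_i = 78*3^i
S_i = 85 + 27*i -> [85, 112, 139, 166, 193]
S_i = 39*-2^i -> [39, -78, 156, -312, 624]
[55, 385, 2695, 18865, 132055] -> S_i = 55*7^i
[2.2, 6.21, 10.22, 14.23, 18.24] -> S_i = 2.20 + 4.01*i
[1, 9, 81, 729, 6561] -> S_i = 1*9^i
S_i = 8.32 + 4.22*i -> [8.32, 12.54, 16.76, 20.98, 25.2]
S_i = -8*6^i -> [-8, -48, -288, -1728, -10368]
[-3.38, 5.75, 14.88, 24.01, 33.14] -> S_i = -3.38 + 9.13*i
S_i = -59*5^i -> [-59, -295, -1475, -7375, -36875]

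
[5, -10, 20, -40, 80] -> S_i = 5*-2^i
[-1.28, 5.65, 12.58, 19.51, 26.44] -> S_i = -1.28 + 6.93*i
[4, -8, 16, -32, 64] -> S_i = 4*-2^i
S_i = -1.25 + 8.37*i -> [-1.25, 7.12, 15.49, 23.86, 32.23]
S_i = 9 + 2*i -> [9, 11, 13, 15, 17]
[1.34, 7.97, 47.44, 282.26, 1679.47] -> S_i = 1.34*5.95^i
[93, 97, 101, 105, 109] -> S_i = 93 + 4*i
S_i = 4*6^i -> [4, 24, 144, 864, 5184]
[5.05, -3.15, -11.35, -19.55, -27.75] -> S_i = 5.05 + -8.20*i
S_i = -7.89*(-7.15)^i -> [-7.89, 56.41, -403.36, 2884.0, -20620.59]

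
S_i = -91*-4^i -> [-91, 364, -1456, 5824, -23296]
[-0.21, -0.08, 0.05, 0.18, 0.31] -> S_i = -0.21 + 0.13*i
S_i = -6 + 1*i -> [-6, -5, -4, -3, -2]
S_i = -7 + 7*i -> [-7, 0, 7, 14, 21]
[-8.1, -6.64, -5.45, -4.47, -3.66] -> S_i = -8.10*0.82^i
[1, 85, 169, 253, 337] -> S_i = 1 + 84*i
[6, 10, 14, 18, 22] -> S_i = 6 + 4*i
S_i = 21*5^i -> [21, 105, 525, 2625, 13125]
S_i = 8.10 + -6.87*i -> [8.1, 1.23, -5.64, -12.51, -19.38]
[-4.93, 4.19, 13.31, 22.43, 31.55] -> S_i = -4.93 + 9.12*i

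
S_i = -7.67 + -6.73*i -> [-7.67, -14.4, -21.13, -27.86, -34.59]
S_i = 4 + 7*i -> [4, 11, 18, 25, 32]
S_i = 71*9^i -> [71, 639, 5751, 51759, 465831]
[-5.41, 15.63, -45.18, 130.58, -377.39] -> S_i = -5.41*(-2.89)^i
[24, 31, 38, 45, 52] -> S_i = 24 + 7*i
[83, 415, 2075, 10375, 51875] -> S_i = 83*5^i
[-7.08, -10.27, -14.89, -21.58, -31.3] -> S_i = -7.08*1.45^i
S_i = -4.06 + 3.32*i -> [-4.06, -0.74, 2.58, 5.9, 9.22]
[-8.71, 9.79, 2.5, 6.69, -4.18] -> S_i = Random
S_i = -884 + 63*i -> [-884, -821, -758, -695, -632]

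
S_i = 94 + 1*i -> [94, 95, 96, 97, 98]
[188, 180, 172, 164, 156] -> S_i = 188 + -8*i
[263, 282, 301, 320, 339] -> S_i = 263 + 19*i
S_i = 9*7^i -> [9, 63, 441, 3087, 21609]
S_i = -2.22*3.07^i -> [-2.22, -6.82, -20.92, -64.23, -197.2]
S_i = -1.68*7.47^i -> [-1.68, -12.55, -93.75, -700.28, -5231.08]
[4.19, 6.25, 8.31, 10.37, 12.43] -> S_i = 4.19 + 2.06*i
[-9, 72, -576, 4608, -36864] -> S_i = -9*-8^i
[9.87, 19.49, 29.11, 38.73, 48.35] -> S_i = 9.87 + 9.62*i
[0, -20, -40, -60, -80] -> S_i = 0 + -20*i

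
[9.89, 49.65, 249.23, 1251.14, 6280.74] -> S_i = 9.89*5.02^i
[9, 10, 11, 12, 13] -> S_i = 9 + 1*i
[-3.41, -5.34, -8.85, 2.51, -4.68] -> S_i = Random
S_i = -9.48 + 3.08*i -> [-9.48, -6.4, -3.32, -0.24, 2.84]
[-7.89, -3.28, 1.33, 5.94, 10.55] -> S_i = -7.89 + 4.61*i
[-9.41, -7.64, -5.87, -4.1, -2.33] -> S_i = -9.41 + 1.77*i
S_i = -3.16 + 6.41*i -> [-3.16, 3.25, 9.66, 16.07, 22.48]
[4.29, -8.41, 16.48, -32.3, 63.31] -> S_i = 4.29*(-1.96)^i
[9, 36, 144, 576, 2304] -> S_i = 9*4^i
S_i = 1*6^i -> [1, 6, 36, 216, 1296]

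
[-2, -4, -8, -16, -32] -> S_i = -2*2^i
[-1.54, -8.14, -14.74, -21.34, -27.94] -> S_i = -1.54 + -6.60*i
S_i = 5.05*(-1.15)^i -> [5.05, -5.81, 6.68, -7.68, 8.83]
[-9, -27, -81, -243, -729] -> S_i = -9*3^i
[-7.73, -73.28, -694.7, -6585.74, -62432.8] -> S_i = -7.73*9.48^i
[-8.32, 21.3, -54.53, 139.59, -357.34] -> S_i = -8.32*(-2.56)^i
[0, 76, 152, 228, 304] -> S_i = 0 + 76*i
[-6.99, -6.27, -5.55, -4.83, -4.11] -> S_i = -6.99 + 0.72*i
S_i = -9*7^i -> [-9, -63, -441, -3087, -21609]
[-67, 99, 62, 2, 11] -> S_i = Random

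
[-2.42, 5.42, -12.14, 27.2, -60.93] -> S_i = -2.42*(-2.24)^i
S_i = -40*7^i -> [-40, -280, -1960, -13720, -96040]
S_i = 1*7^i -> [1, 7, 49, 343, 2401]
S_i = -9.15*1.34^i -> [-9.15, -12.26, -16.43, -22.02, -29.5]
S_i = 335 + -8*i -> [335, 327, 319, 311, 303]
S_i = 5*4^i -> [5, 20, 80, 320, 1280]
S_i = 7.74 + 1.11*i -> [7.74, 8.85, 9.96, 11.07, 12.18]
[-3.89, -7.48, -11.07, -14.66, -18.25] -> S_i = -3.89 + -3.59*i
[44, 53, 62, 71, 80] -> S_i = 44 + 9*i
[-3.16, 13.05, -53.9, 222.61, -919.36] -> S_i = -3.16*(-4.13)^i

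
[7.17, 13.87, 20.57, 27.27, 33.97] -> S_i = 7.17 + 6.70*i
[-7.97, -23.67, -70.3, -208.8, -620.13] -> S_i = -7.97*2.97^i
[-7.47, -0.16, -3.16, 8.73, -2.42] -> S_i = Random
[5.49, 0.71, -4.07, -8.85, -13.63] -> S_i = 5.49 + -4.78*i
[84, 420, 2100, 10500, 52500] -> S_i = 84*5^i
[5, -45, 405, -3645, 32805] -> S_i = 5*-9^i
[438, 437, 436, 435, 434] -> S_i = 438 + -1*i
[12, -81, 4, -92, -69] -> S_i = Random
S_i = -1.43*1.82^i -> [-1.43, -2.6, -4.74, -8.62, -15.69]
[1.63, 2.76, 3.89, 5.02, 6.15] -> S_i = 1.63 + 1.13*i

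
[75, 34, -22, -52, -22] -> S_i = Random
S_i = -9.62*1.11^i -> [-9.62, -10.68, -11.85, -13.16, -14.6]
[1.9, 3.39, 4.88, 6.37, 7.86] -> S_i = 1.90 + 1.49*i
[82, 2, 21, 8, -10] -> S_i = Random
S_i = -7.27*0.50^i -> [-7.27, -3.64, -1.82, -0.91, -0.45]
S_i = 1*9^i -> [1, 9, 81, 729, 6561]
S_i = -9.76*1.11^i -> [-9.76, -10.83, -12.03, -13.35, -14.82]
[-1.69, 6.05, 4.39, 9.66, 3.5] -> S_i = Random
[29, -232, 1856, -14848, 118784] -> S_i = 29*-8^i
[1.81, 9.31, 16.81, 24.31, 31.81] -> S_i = 1.81 + 7.50*i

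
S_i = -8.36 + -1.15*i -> [-8.36, -9.51, -10.66, -11.81, -12.96]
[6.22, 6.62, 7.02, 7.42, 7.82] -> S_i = 6.22 + 0.40*i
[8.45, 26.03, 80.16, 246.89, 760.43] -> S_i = 8.45*3.08^i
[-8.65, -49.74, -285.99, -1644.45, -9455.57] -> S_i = -8.65*5.75^i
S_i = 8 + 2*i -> [8, 10, 12, 14, 16]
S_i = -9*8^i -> [-9, -72, -576, -4608, -36864]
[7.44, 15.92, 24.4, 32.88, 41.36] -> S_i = 7.44 + 8.48*i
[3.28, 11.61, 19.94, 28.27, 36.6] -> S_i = 3.28 + 8.33*i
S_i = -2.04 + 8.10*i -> [-2.04, 6.06, 14.16, 22.26, 30.36]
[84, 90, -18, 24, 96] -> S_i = Random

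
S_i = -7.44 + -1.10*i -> [-7.44, -8.54, -9.64, -10.74, -11.84]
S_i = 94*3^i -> [94, 282, 846, 2538, 7614]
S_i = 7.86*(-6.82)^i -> [7.86, -53.61, 365.59, -2493.31, 17004.35]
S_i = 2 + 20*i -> [2, 22, 42, 62, 82]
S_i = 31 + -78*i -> [31, -47, -125, -203, -281]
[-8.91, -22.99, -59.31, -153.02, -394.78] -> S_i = -8.91*2.58^i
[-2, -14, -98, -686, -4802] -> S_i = -2*7^i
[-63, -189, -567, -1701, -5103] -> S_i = -63*3^i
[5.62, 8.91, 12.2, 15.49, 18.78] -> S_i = 5.62 + 3.29*i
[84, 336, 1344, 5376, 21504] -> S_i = 84*4^i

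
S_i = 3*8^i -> [3, 24, 192, 1536, 12288]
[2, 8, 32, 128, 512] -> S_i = 2*4^i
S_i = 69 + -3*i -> [69, 66, 63, 60, 57]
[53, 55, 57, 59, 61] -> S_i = 53 + 2*i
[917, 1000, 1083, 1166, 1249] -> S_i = 917 + 83*i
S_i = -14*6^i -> [-14, -84, -504, -3024, -18144]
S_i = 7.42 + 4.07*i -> [7.42, 11.49, 15.56, 19.63, 23.7]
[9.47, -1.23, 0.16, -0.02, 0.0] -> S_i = 9.47*(-0.13)^i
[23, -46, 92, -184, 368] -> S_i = 23*-2^i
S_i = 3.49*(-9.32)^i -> [3.49, -32.53, 303.15, -2825.36, 26332.32]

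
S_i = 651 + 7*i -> [651, 658, 665, 672, 679]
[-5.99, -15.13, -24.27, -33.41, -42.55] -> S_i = -5.99 + -9.14*i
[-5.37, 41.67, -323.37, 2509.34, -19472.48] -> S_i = -5.37*(-7.76)^i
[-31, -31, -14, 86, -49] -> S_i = Random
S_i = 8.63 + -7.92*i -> [8.63, 0.71, -7.21, -15.13, -23.05]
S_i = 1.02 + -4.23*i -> [1.02, -3.21, -7.44, -11.67, -15.9]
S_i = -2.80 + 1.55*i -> [-2.8, -1.25, 0.3, 1.85, 3.4]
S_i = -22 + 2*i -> [-22, -20, -18, -16, -14]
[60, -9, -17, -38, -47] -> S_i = Random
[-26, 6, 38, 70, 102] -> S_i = -26 + 32*i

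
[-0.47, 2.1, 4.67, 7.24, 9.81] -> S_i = -0.47 + 2.57*i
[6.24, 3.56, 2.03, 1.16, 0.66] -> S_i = 6.24*0.57^i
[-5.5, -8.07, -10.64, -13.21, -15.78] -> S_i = -5.50 + -2.57*i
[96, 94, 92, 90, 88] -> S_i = 96 + -2*i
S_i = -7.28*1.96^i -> [-7.28, -14.27, -27.97, -54.82, -107.44]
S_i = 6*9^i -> [6, 54, 486, 4374, 39366]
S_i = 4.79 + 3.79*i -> [4.79, 8.58, 12.37, 16.16, 19.95]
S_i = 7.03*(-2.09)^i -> [7.03, -14.69, 30.71, -64.18, 134.13]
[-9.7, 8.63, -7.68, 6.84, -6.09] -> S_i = -9.70*(-0.89)^i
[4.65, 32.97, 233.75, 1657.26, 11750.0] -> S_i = 4.65*7.09^i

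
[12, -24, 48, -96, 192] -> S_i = 12*-2^i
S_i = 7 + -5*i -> [7, 2, -3, -8, -13]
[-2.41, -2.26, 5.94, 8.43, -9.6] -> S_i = Random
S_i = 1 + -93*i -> [1, -92, -185, -278, -371]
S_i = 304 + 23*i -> [304, 327, 350, 373, 396]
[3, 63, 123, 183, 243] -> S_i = 3 + 60*i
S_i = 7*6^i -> [7, 42, 252, 1512, 9072]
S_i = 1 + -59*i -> [1, -58, -117, -176, -235]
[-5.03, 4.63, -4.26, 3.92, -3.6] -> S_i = -5.03*(-0.92)^i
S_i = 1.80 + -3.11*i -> [1.8, -1.31, -4.42, -7.53, -10.64]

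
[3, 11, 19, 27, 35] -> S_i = 3 + 8*i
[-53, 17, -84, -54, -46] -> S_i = Random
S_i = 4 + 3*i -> [4, 7, 10, 13, 16]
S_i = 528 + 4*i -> [528, 532, 536, 540, 544]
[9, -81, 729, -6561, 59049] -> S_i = 9*-9^i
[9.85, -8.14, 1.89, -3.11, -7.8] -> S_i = Random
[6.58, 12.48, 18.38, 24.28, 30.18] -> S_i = 6.58 + 5.90*i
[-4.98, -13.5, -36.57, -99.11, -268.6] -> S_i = -4.98*2.71^i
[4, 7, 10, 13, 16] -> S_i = 4 + 3*i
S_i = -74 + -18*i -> [-74, -92, -110, -128, -146]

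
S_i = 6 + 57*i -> [6, 63, 120, 177, 234]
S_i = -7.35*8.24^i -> [-7.35, -60.56, -499.05, -4112.15, -33884.12]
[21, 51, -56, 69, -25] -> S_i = Random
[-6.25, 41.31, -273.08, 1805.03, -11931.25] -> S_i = -6.25*(-6.61)^i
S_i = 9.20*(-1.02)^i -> [9.2, -9.38, 9.57, -9.76, 9.96]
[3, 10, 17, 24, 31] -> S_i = 3 + 7*i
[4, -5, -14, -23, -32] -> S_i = 4 + -9*i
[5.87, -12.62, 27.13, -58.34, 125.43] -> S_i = 5.87*(-2.15)^i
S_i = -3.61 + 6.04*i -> [-3.61, 2.43, 8.47, 14.51, 20.55]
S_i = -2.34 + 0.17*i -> [-2.34, -2.17, -2.0, -1.83, -1.66]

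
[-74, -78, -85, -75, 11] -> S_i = Random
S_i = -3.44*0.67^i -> [-3.44, -2.3, -1.54, -1.03, -0.69]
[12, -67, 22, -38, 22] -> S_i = Random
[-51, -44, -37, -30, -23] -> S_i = -51 + 7*i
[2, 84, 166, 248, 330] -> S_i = 2 + 82*i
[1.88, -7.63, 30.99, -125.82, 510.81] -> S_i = 1.88*(-4.06)^i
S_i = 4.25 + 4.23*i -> [4.25, 8.48, 12.71, 16.94, 21.17]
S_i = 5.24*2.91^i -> [5.24, 15.25, 44.37, 129.12, 375.75]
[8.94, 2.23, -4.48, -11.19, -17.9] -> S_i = 8.94 + -6.71*i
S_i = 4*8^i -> [4, 32, 256, 2048, 16384]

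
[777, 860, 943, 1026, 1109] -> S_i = 777 + 83*i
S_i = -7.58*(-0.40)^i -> [-7.58, 3.03, -1.21, 0.49, -0.19]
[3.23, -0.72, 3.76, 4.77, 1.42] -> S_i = Random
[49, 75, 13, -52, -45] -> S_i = Random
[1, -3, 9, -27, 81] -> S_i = 1*-3^i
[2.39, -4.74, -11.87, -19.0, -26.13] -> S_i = 2.39 + -7.13*i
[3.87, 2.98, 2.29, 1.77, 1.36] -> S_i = 3.87*0.77^i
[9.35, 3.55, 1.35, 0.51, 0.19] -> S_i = 9.35*0.38^i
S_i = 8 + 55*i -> [8, 63, 118, 173, 228]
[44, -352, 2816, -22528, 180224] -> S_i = 44*-8^i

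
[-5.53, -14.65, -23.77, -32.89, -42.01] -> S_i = -5.53 + -9.12*i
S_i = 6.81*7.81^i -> [6.81, 53.19, 415.38, 3244.14, 25336.77]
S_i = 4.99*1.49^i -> [4.99, 7.44, 11.08, 16.51, 24.59]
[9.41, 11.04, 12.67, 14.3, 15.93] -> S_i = 9.41 + 1.63*i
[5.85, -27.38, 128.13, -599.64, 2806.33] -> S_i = 5.85*(-4.68)^i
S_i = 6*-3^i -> [6, -18, 54, -162, 486]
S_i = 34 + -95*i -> [34, -61, -156, -251, -346]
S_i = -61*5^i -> [-61, -305, -1525, -7625, -38125]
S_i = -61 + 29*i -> [-61, -32, -3, 26, 55]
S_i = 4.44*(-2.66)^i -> [4.44, -11.81, 31.42, -83.57, 222.28]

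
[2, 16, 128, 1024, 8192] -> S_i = 2*8^i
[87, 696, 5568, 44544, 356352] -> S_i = 87*8^i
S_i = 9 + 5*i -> [9, 14, 19, 24, 29]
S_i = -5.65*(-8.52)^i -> [-5.65, 48.14, -410.14, 3494.36, -29771.92]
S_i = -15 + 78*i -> [-15, 63, 141, 219, 297]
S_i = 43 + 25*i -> [43, 68, 93, 118, 143]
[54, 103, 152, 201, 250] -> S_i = 54 + 49*i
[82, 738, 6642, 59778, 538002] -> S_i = 82*9^i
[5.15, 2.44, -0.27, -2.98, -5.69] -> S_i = 5.15 + -2.71*i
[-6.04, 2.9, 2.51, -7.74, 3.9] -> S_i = Random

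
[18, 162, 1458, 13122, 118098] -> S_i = 18*9^i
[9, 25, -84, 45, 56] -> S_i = Random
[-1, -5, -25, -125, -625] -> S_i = -1*5^i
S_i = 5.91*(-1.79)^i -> [5.91, -10.58, 18.94, -33.9, 60.67]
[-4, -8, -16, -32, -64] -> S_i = -4*2^i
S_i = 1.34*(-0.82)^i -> [1.34, -1.1, 0.9, -0.74, 0.61]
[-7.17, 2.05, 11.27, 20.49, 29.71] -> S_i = -7.17 + 9.22*i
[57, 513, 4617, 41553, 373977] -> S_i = 57*9^i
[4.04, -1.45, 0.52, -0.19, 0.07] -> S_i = 4.04*(-0.36)^i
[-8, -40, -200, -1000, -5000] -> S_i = -8*5^i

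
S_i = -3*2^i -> [-3, -6, -12, -24, -48]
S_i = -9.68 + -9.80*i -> [-9.68, -19.48, -29.28, -39.08, -48.88]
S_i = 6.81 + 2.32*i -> [6.81, 9.13, 11.45, 13.77, 16.09]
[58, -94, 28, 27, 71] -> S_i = Random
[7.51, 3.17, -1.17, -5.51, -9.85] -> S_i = 7.51 + -4.34*i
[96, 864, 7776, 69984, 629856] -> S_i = 96*9^i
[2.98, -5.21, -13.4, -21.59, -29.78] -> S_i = 2.98 + -8.19*i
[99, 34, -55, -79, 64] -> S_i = Random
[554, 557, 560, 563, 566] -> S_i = 554 + 3*i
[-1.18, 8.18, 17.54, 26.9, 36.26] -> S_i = -1.18 + 9.36*i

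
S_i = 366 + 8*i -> [366, 374, 382, 390, 398]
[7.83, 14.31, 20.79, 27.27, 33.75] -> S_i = 7.83 + 6.48*i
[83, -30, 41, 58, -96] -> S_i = Random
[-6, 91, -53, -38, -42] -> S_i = Random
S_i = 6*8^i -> [6, 48, 384, 3072, 24576]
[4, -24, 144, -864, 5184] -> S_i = 4*-6^i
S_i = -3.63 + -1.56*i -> [-3.63, -5.19, -6.75, -8.31, -9.87]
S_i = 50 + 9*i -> [50, 59, 68, 77, 86]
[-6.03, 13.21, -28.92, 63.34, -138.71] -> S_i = -6.03*(-2.19)^i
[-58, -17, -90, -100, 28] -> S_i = Random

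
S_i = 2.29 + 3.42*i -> [2.29, 5.71, 9.13, 12.55, 15.97]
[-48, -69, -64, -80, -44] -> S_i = Random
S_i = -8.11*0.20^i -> [-8.11, -1.62, -0.32, -0.06, -0.01]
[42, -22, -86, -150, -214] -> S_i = 42 + -64*i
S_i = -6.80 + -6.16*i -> [-6.8, -12.96, -19.12, -25.28, -31.44]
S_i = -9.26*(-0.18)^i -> [-9.26, 1.67, -0.3, 0.05, -0.01]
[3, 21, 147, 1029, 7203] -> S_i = 3*7^i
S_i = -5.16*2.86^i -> [-5.16, -14.76, -42.21, -120.71, -345.23]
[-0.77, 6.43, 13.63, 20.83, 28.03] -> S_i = -0.77 + 7.20*i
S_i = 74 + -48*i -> [74, 26, -22, -70, -118]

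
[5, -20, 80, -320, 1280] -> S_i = 5*-4^i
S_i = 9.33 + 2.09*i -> [9.33, 11.42, 13.51, 15.6, 17.69]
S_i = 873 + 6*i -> [873, 879, 885, 891, 897]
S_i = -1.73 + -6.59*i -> [-1.73, -8.32, -14.91, -21.5, -28.09]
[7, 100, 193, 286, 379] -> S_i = 7 + 93*i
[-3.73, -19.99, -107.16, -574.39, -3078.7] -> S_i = -3.73*5.36^i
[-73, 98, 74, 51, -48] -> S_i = Random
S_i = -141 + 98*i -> [-141, -43, 55, 153, 251]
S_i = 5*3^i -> [5, 15, 45, 135, 405]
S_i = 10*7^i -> [10, 70, 490, 3430, 24010]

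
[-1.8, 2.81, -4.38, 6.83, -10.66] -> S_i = -1.80*(-1.56)^i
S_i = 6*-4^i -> [6, -24, 96, -384, 1536]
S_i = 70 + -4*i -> [70, 66, 62, 58, 54]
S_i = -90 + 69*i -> [-90, -21, 48, 117, 186]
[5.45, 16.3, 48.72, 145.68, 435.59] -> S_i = 5.45*2.99^i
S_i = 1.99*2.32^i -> [1.99, 4.62, 10.71, 24.85, 57.65]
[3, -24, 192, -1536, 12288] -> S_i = 3*-8^i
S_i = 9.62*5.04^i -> [9.62, 48.48, 244.36, 1231.59, 6207.22]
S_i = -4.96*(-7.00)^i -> [-4.96, 34.72, -243.04, 1701.28, -11908.96]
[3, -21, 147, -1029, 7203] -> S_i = 3*-7^i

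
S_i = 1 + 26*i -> [1, 27, 53, 79, 105]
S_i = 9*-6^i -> [9, -54, 324, -1944, 11664]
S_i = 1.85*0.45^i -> [1.85, 0.83, 0.37, 0.17, 0.08]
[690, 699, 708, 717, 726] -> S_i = 690 + 9*i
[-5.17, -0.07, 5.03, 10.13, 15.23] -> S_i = -5.17 + 5.10*i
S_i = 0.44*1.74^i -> [0.44, 0.77, 1.33, 2.32, 4.03]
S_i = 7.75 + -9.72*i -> [7.75, -1.97, -11.69, -21.41, -31.13]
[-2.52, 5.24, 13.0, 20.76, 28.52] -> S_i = -2.52 + 7.76*i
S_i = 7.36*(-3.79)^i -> [7.36, -27.89, 105.72, -400.68, 1518.57]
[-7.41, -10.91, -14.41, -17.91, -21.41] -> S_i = -7.41 + -3.50*i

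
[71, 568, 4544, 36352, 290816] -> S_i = 71*8^i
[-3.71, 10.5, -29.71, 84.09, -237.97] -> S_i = -3.71*(-2.83)^i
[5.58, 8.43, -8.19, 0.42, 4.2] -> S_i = Random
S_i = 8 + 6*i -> [8, 14, 20, 26, 32]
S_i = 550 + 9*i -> [550, 559, 568, 577, 586]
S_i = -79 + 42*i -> [-79, -37, 5, 47, 89]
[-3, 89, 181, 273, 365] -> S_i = -3 + 92*i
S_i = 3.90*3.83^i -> [3.9, 14.94, 57.21, 219.11, 839.19]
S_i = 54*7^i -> [54, 378, 2646, 18522, 129654]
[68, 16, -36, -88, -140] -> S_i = 68 + -52*i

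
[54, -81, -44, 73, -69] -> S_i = Random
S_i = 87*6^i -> [87, 522, 3132, 18792, 112752]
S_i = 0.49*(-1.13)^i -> [0.49, -0.55, 0.63, -0.71, 0.8]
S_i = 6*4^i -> [6, 24, 96, 384, 1536]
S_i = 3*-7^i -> [3, -21, 147, -1029, 7203]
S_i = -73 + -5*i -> [-73, -78, -83, -88, -93]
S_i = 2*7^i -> [2, 14, 98, 686, 4802]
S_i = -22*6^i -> [-22, -132, -792, -4752, -28512]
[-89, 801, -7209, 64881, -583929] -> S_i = -89*-9^i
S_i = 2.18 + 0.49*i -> [2.18, 2.67, 3.16, 3.65, 4.14]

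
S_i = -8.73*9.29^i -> [-8.73, -81.1, -753.43, -6999.41, -65024.51]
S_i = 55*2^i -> [55, 110, 220, 440, 880]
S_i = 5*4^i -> [5, 20, 80, 320, 1280]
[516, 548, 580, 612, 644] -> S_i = 516 + 32*i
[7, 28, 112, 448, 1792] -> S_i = 7*4^i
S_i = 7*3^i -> [7, 21, 63, 189, 567]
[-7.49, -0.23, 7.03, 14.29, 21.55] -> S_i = -7.49 + 7.26*i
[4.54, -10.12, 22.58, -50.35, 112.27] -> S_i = 4.54*(-2.23)^i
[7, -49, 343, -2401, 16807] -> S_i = 7*-7^i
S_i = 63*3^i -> [63, 189, 567, 1701, 5103]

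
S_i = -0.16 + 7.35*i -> [-0.16, 7.19, 14.54, 21.89, 29.24]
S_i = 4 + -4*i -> [4, 0, -4, -8, -12]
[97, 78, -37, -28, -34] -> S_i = Random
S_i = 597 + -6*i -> [597, 591, 585, 579, 573]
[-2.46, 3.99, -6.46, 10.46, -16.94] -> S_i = -2.46*(-1.62)^i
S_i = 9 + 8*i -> [9, 17, 25, 33, 41]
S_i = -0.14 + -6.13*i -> [-0.14, -6.27, -12.4, -18.53, -24.66]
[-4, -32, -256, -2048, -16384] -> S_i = -4*8^i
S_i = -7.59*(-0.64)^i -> [-7.59, 4.86, -3.11, 1.99, -1.27]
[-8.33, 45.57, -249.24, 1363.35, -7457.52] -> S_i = -8.33*(-5.47)^i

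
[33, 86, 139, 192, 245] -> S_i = 33 + 53*i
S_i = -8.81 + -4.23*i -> [-8.81, -13.04, -17.27, -21.5, -25.73]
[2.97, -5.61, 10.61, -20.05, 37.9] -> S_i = 2.97*(-1.89)^i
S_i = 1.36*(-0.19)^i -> [1.36, -0.26, 0.05, -0.01, 0.0]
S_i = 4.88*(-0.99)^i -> [4.88, -4.83, 4.78, -4.74, 4.69]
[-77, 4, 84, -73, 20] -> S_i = Random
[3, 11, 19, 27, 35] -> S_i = 3 + 8*i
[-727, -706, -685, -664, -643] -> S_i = -727 + 21*i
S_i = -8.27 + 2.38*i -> [-8.27, -5.89, -3.51, -1.13, 1.25]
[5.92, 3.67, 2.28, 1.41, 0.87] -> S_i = 5.92*0.62^i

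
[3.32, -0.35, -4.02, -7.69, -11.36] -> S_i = 3.32 + -3.67*i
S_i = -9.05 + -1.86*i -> [-9.05, -10.91, -12.77, -14.63, -16.49]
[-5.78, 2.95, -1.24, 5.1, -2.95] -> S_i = Random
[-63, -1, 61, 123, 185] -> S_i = -63 + 62*i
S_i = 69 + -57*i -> [69, 12, -45, -102, -159]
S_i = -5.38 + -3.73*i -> [-5.38, -9.11, -12.84, -16.57, -20.3]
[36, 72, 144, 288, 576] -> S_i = 36*2^i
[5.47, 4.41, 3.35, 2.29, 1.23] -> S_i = 5.47 + -1.06*i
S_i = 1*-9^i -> [1, -9, 81, -729, 6561]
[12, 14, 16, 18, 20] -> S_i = 12 + 2*i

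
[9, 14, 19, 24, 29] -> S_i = 9 + 5*i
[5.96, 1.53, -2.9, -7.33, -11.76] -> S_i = 5.96 + -4.43*i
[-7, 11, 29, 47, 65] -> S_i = -7 + 18*i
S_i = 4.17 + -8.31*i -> [4.17, -4.14, -12.45, -20.76, -29.07]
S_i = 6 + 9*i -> [6, 15, 24, 33, 42]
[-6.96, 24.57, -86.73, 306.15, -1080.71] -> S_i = -6.96*(-3.53)^i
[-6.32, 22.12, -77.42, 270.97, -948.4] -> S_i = -6.32*(-3.50)^i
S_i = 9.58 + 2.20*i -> [9.58, 11.78, 13.98, 16.18, 18.38]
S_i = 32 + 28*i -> [32, 60, 88, 116, 144]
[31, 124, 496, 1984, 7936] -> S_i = 31*4^i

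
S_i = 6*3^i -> [6, 18, 54, 162, 486]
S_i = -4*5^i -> [-4, -20, -100, -500, -2500]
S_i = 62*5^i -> [62, 310, 1550, 7750, 38750]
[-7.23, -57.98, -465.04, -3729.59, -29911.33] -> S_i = -7.23*8.02^i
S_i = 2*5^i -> [2, 10, 50, 250, 1250]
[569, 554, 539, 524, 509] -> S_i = 569 + -15*i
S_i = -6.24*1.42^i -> [-6.24, -8.86, -12.58, -17.87, -25.37]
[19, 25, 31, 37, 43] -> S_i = 19 + 6*i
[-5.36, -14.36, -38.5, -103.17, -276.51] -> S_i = -5.36*2.68^i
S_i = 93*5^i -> [93, 465, 2325, 11625, 58125]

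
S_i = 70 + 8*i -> [70, 78, 86, 94, 102]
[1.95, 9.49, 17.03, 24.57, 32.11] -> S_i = 1.95 + 7.54*i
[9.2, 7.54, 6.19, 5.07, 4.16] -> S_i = 9.20*0.82^i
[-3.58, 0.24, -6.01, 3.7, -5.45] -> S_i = Random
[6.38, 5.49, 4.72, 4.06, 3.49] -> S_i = 6.38*0.86^i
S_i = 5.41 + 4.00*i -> [5.41, 9.41, 13.41, 17.41, 21.41]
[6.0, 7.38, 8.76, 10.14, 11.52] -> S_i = 6.00 + 1.38*i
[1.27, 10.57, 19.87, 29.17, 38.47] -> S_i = 1.27 + 9.30*i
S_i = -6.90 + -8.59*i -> [-6.9, -15.49, -24.08, -32.67, -41.26]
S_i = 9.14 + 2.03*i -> [9.14, 11.17, 13.2, 15.23, 17.26]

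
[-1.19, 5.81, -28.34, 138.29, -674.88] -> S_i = -1.19*(-4.88)^i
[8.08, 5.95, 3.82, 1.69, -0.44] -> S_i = 8.08 + -2.13*i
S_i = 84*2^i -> [84, 168, 336, 672, 1344]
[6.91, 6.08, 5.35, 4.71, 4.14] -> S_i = 6.91*0.88^i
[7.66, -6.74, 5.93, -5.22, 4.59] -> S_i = 7.66*(-0.88)^i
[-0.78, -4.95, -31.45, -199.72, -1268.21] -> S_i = -0.78*6.35^i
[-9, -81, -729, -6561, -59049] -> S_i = -9*9^i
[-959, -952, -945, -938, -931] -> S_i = -959 + 7*i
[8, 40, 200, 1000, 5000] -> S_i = 8*5^i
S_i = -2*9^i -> [-2, -18, -162, -1458, -13122]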